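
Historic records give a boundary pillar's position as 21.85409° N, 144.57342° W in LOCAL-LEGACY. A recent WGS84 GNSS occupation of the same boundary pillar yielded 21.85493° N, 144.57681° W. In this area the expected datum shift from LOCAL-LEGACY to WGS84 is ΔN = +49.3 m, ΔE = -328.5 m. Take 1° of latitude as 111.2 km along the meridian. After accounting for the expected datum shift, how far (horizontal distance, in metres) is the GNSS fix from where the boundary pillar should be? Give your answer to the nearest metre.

Observed coordinate differences: Δφ = +0.00084°, Δλ = -0.00339°.
Converting to metres (1° lat = 111200 m, cos φ = 0.928135): observed ΔN = 93.4 m, observed ΔE = -349.9 m.
Subtracting the expected shift leaves a residual of 93.4 − (49.3) = 44.1 m north and -349.9 − (-328.5) = -21.4 m east.
Residual distance = √(44.1² + (-21.4)²) = 49.0 m.

49 m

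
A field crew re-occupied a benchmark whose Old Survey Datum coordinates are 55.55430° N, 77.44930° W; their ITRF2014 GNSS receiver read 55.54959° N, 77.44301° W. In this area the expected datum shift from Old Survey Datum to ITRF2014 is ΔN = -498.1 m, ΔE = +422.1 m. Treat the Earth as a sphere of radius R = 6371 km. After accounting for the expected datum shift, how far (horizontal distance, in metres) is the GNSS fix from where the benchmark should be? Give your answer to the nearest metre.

37 m

Observed coordinate differences: Δφ = -0.00471°, Δλ = +0.00629°.
Converting to metres (1° lat = 111195 m, cos φ = 0.565625): observed ΔN = -523.7 m, observed ΔE = 395.6 m.
Subtracting the expected shift leaves a residual of -523.7 − (-498.1) = -25.6 m north and 395.6 − (422.1) = -26.5 m east.
Residual distance = √((-25.6)² + (-26.5)²) = 36.9 m.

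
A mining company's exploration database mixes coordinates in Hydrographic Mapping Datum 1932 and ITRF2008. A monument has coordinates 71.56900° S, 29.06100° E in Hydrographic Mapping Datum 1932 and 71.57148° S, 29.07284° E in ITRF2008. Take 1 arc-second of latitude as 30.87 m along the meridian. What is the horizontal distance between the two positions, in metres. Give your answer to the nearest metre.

Δφ = -71.57148° − -71.56900° = -0.00248°; Δλ = 29.07284° − 29.06100° = +0.01184°.
1° of latitude = 3600 × 30.87 = 111132 m.
ΔN = Δφ × 111132 = -275.6 m; ΔE = Δλ × 111132 × cos(-71.56900°) = +0.01184 × 111132 × 0.316162 = 416.0 m.
Distance = √(ΔE² + ΔN²) = √(416.0² + (-275.6)²) = 499.0 m.

499 m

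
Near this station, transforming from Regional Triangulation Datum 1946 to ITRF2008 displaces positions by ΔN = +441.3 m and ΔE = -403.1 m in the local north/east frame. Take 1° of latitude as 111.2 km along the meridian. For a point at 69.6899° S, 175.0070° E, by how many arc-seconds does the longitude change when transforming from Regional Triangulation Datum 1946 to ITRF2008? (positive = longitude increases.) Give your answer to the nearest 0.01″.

At latitude -69.6899°, cos φ = 0.347101.
1° of longitude at this latitude = 111.2 × cos φ = 38.60 km, so Δλ = -403.1 / 38597.6 = -0.0104436° = -37.597″.

Δλ = -37.60″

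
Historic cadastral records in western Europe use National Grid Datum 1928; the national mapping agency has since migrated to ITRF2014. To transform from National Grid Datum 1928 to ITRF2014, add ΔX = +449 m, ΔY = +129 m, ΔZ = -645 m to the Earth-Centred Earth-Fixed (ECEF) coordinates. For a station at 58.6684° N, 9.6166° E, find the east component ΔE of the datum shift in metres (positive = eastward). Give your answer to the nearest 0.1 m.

ΔE = 52.2 m

The local east axis at (φ, λ) is (−sin λ, cos λ, 0), so ΔE = −sin(9.6166°)·449 + cos(9.6166°)·129 = 52.18 m.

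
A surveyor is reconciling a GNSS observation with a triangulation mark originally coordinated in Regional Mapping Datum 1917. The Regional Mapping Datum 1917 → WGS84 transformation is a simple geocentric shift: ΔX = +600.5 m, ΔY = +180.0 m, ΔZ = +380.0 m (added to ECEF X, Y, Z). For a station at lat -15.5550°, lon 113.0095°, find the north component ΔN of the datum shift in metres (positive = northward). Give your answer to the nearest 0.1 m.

At φ = -15.5550°, λ = 113.0095°: sin φ = -0.268163, cos φ = 0.963373, sin λ = 0.920440, cos λ = -0.390884.
ΔN = −sin φ cos λ·ΔX − sin φ sin λ·ΔY + cos φ·ΔZ = −(-0.268163)(-0.390884)(600.5) − (-0.268163)(0.920440)(180.0) + (0.963373)(380.0) = 347.57 m.

ΔN = 347.6 m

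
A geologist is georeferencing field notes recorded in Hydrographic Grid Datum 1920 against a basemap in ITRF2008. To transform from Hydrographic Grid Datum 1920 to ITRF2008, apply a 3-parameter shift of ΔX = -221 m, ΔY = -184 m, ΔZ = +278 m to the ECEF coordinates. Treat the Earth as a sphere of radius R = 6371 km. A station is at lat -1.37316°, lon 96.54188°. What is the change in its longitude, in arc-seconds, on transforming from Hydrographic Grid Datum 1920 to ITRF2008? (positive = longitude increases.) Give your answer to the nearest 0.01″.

Δλ = 7.79″

sin φ = -0.023964, cos φ = 0.999713, sin λ = 0.993489, cos λ = -0.113929.
East component: ΔE = −sin λ·ΔX + cos λ·ΔY = −(0.993489)(-221) + (-0.113929)(-184) = 240.52 m.
1° of latitude spans πR/180 = 111195 m; at latitude φ, 1° of longitude spans that × cos φ = 111163.0 m, so Δλ = 240.52 / 111163.0 × 3600 = 7.789″.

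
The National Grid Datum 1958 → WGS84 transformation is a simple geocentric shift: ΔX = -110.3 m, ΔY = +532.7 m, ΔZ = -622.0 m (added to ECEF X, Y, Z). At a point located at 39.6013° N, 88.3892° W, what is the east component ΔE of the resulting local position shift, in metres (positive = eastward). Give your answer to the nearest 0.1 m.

The local east axis at (φ, λ) is (−sin λ, cos λ, 0), so ΔE = −sin(-88.3892°)·(-110.3) + cos(-88.3892°)·532.7 = -95.28 m.

ΔE = -95.3 m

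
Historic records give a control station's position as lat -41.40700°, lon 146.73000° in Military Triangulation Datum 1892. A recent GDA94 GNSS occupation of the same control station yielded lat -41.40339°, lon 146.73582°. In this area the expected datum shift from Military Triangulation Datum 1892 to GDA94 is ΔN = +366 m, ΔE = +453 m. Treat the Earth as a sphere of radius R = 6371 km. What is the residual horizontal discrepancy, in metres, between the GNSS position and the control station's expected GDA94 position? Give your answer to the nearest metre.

Observed coordinate differences: Δφ = +0.00361°, Δλ = +0.00582°.
Converting to metres (1° lat = 111195 m, cos φ = 0.750030): observed ΔN = 401.4 m, observed ΔE = 485.4 m.
Subtracting the expected shift leaves a residual of 401.4 − (366) = 35.4 m north and 485.4 − (453) = 32.4 m east.
Residual distance = √(35.4² + 32.4²) = 48.0 m.

48 m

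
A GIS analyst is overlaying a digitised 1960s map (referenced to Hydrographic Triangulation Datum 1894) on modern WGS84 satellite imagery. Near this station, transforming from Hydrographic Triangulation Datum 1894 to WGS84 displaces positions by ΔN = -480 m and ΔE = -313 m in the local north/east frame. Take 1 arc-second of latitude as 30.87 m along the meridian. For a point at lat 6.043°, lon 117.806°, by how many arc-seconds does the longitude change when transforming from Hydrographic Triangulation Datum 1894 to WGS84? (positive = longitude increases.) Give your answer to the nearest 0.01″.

Δλ = -10.20″

At latitude 6.043°, cos φ = 0.994443.
1″ of longitude at this latitude = 30.87 × cos φ = 30.6985 m, so Δλ = -313.0 / 30.6985 = -10.196″.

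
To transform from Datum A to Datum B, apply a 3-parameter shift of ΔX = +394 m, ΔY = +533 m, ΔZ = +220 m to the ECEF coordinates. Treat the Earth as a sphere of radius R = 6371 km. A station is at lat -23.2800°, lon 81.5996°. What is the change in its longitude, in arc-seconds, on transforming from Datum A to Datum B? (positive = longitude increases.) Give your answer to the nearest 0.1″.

Δλ = -11.0″

sin φ = -0.395225, cos φ = 0.918584, sin λ = 0.989271, cos λ = 0.146090.
East component: ΔE = −sin λ·ΔX + cos λ·ΔY = −(0.989271)(394) + (0.146090)(533) = -311.91 m.
1° of latitude spans πR/180 = 111195 m; at latitude φ, 1° of longitude spans that × cos φ = 102141.9 m, so Δλ = -311.91 / 102141.9 × 3600 = -10.993″.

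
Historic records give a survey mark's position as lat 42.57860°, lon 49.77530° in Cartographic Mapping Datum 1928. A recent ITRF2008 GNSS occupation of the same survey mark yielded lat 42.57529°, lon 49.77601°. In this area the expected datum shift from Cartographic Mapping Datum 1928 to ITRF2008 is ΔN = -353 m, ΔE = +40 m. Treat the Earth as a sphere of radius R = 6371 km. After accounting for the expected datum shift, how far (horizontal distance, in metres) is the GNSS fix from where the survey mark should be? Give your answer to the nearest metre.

Observed coordinate differences: Δφ = -0.00331°, Δλ = +0.00071°.
Converting to metres (1° lat = 111195 m, cos φ = 0.736350): observed ΔN = -368.1 m, observed ΔE = 58.1 m.
Subtracting the expected shift leaves a residual of -368.1 − (-353) = -15.1 m north and 58.1 − (40) = 18.1 m east.
Residual distance = √((-15.1)² + 18.1²) = 23.6 m.

24 m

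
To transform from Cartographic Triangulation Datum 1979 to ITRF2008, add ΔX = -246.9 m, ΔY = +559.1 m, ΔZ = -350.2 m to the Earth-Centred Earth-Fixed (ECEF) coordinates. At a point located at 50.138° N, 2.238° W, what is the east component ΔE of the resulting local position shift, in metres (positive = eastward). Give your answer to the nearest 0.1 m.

ΔE = 549.0 m

At φ = 50.138°, λ = -2.238°: sin φ = 0.767590, cos φ = 0.640941, sin λ = -0.039051, cos λ = 0.999237.
ΔE = −sin λ·ΔX + cos λ·ΔY = −(-0.039051)·(-246.9) + (0.999237)·(559.1) = 549.03 m.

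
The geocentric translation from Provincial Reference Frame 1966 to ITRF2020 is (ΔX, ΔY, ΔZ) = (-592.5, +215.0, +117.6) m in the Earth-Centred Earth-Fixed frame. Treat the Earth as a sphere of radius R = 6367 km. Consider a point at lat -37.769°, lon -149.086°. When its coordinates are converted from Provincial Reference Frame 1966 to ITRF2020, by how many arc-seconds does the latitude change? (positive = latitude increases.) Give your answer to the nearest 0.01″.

sin φ = -0.612479, cos φ = 0.790487, sin λ = -0.513751, cos λ = -0.857939.
North component: ΔN = −sin φ cos λ·ΔX − sin φ sin λ·ΔY + cos φ·ΔZ = −(-0.612479)(-0.857939)(-592.5) − (-0.612479)(-0.513751)(215.0) + (0.790487)(117.6) = 336.65 m.
1° of latitude spans πR/180 = 111125 m, so Δφ = 336.65 / 111125 × 3600 = 10.906″.

Δφ = 10.91″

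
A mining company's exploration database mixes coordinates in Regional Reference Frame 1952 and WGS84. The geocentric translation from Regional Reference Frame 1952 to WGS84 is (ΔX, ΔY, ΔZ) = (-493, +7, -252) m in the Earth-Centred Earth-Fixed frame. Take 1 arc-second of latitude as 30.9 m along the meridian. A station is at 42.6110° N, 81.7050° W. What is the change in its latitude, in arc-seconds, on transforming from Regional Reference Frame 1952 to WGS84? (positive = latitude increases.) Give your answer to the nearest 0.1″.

sin φ = 0.677017, cos φ = 0.735967, sin λ = -0.989538, cos λ = 0.144270.
North component: ΔN = −sin φ cos λ·ΔX − sin φ sin λ·ΔY + cos φ·ΔZ = −(0.677017)(0.144270)(-493) − (0.677017)(-0.989538)(7) + (0.735967)(-252) = -132.62 m.
1° of latitude spans 3600 × 30.90 = 111240 m, so Δφ = -132.62 / 111240 × 3600 = -4.292″.

Δφ = -4.3″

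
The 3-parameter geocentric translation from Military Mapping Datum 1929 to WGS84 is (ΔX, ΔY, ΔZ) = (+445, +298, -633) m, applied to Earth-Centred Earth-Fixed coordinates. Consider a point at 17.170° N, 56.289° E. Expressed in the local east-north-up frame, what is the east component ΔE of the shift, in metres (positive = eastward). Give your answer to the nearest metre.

At φ = 17.170°, λ = 56.289°: sin φ = 0.295208, cos φ = 0.955433, sin λ = 0.831848, cos λ = 0.555004.
ΔE = −sin λ·ΔX + cos λ·ΔY = −(0.831848)·(445) + (0.555004)·(298) = -204.78 m.

ΔE = -205 m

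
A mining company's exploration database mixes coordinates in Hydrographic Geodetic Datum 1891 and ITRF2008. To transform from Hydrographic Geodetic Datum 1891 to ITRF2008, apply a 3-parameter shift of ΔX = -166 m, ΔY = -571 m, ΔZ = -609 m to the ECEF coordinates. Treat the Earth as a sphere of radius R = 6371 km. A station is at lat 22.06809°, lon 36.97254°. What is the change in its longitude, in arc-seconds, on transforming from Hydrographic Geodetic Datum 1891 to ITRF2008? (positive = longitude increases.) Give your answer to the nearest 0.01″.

sin φ = 0.375708, cos φ = 0.926738, sin λ = 0.601432, cos λ = 0.798924.
East component: ΔE = −sin λ·ΔX + cos λ·ΔY = −(0.601432)(-166) + (0.798924)(-571) = -356.35 m.
1° of latitude spans πR/180 = 111195 m; at latitude φ, 1° of longitude spans that × cos φ = 103048.6 m, so Δλ = -356.35 / 103048.6 × 3600 = -12.449″.

Δλ = -12.45″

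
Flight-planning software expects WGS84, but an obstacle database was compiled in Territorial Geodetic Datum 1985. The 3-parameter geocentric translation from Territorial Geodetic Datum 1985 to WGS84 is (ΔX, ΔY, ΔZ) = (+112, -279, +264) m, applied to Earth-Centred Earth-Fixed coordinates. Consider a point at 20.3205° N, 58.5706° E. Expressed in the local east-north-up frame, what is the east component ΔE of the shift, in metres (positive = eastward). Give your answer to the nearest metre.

The local east axis at (φ, λ) is (−sin λ, cos λ, 0), so ΔE = −sin(58.5706°)·112 + cos(58.5706°)·(-279) = -241.05 m.

ΔE = -241 m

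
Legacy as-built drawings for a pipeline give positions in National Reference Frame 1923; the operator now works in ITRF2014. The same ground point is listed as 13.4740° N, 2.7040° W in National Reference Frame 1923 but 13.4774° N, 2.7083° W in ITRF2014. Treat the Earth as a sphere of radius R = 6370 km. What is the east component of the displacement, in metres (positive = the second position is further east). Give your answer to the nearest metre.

ΔE = -465 m

Δφ = 13.4774° − 13.4740° = +0.0034°; Δλ = -2.7083° − -2.7040° = -0.0043°.
1° along a meridian = πR/180 = 111177 m.
ΔN = Δφ × 111177 = 378.0 m; ΔE = Δλ × 111177 × cos(13.4740°) = -0.0043 × 111177 × 0.972476 = -464.9 m.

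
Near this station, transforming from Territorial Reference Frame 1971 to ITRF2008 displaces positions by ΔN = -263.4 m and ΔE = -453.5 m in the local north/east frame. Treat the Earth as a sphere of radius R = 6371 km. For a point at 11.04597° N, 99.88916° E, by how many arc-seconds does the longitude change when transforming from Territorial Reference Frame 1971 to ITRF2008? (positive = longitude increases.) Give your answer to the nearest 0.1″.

Δλ = -15.0″

At latitude 11.04597°, cos φ = 0.981474.
One radian of longitude at latitude φ spans R cos φ, so Δλ = ΔE / (R cos φ) = -453.5 / (6371000 × 0.981474) = -7.2526e-05 rad = -14.959″.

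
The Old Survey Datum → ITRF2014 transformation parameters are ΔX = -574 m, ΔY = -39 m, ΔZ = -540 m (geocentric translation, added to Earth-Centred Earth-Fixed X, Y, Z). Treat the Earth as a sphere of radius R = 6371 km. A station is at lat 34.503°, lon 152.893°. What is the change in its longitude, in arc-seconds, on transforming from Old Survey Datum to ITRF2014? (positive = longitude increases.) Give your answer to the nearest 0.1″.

Δλ = 11.6″

sin φ = 0.566449, cos φ = 0.824097, sin λ = 0.455654, cos λ = -0.890157.
East component: ΔE = −sin λ·ΔX + cos λ·ΔY = −(0.455654)(-574) + (-0.890157)(-39) = 296.26 m.
1° of latitude spans πR/180 = 111195 m; at latitude φ, 1° of longitude spans that × cos φ = 91635.4 m, so Δλ = 296.26 / 91635.4 × 3600 = 11.639″.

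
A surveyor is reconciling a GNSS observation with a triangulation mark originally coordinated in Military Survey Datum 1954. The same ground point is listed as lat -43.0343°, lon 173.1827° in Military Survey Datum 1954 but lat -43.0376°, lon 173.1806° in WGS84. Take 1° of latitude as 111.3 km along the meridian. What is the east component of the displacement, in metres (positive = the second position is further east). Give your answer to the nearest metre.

Δφ = -43.0376° − -43.0343° = -0.0033°; Δλ = 173.1806° − 173.1827° = -0.0021°.
ΔN = Δφ × 111300 = -367.3 m; ΔE = Δλ × 111300 × cos(-43.0343°) = -0.0021 × 111300 × 0.730945 = -170.8 m.

ΔE = -171 m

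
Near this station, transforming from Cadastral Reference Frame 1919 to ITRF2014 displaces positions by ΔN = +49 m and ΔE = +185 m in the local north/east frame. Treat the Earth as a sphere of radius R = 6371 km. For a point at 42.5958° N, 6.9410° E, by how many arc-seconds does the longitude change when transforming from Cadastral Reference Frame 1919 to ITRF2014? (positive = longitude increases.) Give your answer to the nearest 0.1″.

Δλ = 8.1″

At latitude 42.5958°, cos φ = 0.736147.
One radian of longitude at latitude φ spans R cos φ, so Δλ = ΔE / (R cos φ) = 185.0 / (6371000 × 0.736147) = 3.9446e-05 rad = 8.136″.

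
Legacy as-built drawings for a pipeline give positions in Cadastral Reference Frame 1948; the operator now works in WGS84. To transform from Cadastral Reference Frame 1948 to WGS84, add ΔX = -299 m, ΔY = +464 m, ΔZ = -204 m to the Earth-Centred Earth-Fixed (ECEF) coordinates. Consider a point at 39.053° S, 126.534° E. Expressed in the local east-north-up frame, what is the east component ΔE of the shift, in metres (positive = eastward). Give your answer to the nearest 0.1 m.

The local east axis at (φ, λ) is (−sin λ, cos λ, 0), so ΔE = −sin(126.534°)·(-299) + cos(126.534°)·464 = -35.97 m.

ΔE = -36.0 m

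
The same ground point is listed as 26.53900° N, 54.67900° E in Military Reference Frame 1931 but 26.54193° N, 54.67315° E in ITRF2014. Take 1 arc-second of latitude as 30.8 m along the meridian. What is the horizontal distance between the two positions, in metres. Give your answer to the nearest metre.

665 m

Δφ = 26.54193° − 26.53900° = +0.00293°; Δλ = 54.67315° − 54.67900° = -0.00585°.
1° of latitude = 3600 × 30.80 = 110880 m.
ΔN = Δφ × 110880 = 324.9 m; ΔE = Δλ × 110880 × cos(26.53900°) = -0.00585 × 110880 × 0.894630 = -580.3 m.
Distance = √(ΔE² + ΔN²) = √((-580.3)² + 324.9²) = 665.1 m.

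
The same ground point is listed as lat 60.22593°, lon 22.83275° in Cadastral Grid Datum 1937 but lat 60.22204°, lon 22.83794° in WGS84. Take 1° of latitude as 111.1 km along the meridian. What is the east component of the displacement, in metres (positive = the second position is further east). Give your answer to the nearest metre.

Δφ = 60.22204° − 60.22593° = -0.00389°; Δλ = 22.83794° − 22.83275° = +0.00519°.
ΔN = Δφ × 111100 = -432.2 m; ΔE = Δλ × 111100 × cos(60.22593°) = +0.00519 × 111100 × 0.496581 = 286.3 m.

ΔE = 286 m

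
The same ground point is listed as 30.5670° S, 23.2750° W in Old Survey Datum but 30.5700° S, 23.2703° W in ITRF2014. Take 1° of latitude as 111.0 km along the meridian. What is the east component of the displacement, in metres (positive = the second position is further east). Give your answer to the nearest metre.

Δφ = -30.5700° − -30.5670° = -0.0030°; Δλ = -23.2703° − -23.2750° = +0.0047°.
ΔN = Δφ × 111000 = -333.0 m; ΔE = Δλ × 111000 × cos(-30.5670°) = +0.0047 × 111000 × 0.861035 = 449.2 m.

ΔE = 449 m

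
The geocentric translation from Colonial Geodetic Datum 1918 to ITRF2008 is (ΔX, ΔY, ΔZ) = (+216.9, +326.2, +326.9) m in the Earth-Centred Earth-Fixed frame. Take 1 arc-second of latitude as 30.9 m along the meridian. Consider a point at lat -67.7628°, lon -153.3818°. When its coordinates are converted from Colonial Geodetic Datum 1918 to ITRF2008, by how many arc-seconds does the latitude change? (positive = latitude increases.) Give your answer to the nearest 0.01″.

Δφ = -6.18″

sin φ = -0.925625, cos φ = 0.378442, sin λ = -0.448043, cos λ = -0.894012.
North component: ΔN = −sin φ cos λ·ΔX − sin φ sin λ·ΔY + cos φ·ΔZ = −(-0.925625)(-0.894012)(216.9) − (-0.925625)(-0.448043)(326.2) + (0.378442)(326.9) = -191.06 m.
1° of latitude spans 3600 × 30.90 = 111240 m, so Δφ = -191.06 / 111240 × 3600 = -6.183″.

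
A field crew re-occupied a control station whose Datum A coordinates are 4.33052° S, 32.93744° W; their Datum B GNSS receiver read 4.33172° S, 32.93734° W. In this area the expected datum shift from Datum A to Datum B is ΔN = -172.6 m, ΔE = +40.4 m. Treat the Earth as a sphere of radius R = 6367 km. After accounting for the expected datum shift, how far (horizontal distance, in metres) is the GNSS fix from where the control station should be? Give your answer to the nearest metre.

Observed coordinate differences: Δφ = -0.00120°, Δλ = +0.00010°.
Converting to metres (1° lat = 111125 m, cos φ = 0.997145): observed ΔN = -133.4 m, observed ΔE = 11.1 m.
Subtracting the expected shift leaves a residual of -133.4 − (-172.6) = 39.2 m north and 11.1 − (40.4) = -29.3 m east.
Residual distance = √(39.2² + (-29.3)²) = 49.0 m.

49 m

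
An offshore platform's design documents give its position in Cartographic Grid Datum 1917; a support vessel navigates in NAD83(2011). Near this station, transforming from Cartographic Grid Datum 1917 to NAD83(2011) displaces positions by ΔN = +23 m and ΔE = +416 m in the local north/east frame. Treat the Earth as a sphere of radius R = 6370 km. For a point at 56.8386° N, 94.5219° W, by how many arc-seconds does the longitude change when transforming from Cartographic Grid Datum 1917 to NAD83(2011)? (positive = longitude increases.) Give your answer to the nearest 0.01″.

Δλ = 24.63″

At latitude 56.8386°, cos φ = 0.546999.
One radian of longitude at latitude φ spans R cos φ, so Δλ = ΔE / (R cos φ) = 416.0 / (6370000 × 0.546999) = 1.1939e-04 rad = 24.626″.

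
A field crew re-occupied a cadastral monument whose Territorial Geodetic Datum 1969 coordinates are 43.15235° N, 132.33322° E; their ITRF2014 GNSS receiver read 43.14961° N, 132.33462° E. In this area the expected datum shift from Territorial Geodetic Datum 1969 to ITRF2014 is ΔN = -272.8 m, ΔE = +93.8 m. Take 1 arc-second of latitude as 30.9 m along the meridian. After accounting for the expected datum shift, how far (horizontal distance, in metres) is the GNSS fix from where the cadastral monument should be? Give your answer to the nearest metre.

Observed coordinate differences: Δφ = -0.00274°, Δλ = +0.00140°.
Converting to metres (1° lat = 111240 m, cos φ = 0.729538): observed ΔN = -304.8 m, observed ΔE = 113.6 m.
Subtracting the expected shift leaves a residual of -304.8 − (-272.8) = -32.0 m north and 113.6 − (93.8) = 19.8 m east.
Residual distance = √((-32.0)² + 19.8²) = 37.6 m.

38 m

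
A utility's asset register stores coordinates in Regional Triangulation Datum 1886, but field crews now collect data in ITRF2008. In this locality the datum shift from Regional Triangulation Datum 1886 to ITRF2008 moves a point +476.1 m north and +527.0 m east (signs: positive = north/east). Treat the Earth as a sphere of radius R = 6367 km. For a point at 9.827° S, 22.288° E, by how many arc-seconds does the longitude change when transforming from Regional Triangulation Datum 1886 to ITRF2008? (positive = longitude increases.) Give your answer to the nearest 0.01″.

Δλ = 17.33″

At latitude -9.827°, cos φ = 0.985328.
One radian of longitude at latitude φ spans R cos φ, so Δλ = ΔE / (R cos φ) = 527.0 / (6367000 × 0.985328) = 8.4003e-05 rad = 17.327″.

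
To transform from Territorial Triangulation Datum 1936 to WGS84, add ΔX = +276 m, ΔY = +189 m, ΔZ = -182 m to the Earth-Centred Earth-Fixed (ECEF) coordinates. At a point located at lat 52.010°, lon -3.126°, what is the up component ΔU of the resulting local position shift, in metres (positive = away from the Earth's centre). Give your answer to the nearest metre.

The local up (radial) axis is (cos φ cos λ, cos φ sin λ, sin φ), giving ΔU = 169.632 − 6.344 − 143.438 = 19.85 m.

ΔU = 20 m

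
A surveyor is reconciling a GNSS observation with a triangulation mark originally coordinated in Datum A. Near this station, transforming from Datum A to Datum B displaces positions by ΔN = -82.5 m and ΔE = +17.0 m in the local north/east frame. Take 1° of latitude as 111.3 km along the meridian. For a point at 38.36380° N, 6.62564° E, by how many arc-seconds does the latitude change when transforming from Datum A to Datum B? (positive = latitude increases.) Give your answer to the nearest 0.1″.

1° of latitude = 111.3 km, so Δφ = -82.5 / 111300 = -0.0007412° = -2.668″.

Δφ = -2.7″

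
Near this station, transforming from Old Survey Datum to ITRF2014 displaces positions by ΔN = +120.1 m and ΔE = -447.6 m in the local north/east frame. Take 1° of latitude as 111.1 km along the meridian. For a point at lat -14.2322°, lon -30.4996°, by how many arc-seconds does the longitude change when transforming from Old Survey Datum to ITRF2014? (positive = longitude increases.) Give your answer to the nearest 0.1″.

At latitude -14.2322°, cos φ = 0.969307.
1° of longitude at this latitude = 111.1 × cos φ = 107.69 km, so Δλ = -447.6 / 107690.0 = -0.0041564° = -14.963″.

Δλ = -15.0″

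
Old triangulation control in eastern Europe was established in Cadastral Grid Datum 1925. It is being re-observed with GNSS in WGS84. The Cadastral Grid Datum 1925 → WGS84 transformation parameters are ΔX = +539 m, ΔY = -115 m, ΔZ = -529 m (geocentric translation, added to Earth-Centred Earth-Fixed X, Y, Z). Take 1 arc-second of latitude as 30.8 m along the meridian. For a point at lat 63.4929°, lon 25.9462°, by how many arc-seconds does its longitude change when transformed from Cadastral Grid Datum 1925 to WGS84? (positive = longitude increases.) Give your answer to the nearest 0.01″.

Δλ = -24.68″

sin φ = 0.894879, cos φ = 0.446309, sin λ = 0.437527, cos λ = 0.899205.
East component: ΔE = −sin λ·ΔX + cos λ·ΔY = −(0.437527)(539) + (0.899205)(-115) = -339.24 m.
1° of latitude spans 3600 × 30.80 = 110880 m; at latitude φ, 1° of longitude spans that × cos φ = 49486.7 m, so Δλ = -339.24 / 49486.7 × 3600 = -24.678″.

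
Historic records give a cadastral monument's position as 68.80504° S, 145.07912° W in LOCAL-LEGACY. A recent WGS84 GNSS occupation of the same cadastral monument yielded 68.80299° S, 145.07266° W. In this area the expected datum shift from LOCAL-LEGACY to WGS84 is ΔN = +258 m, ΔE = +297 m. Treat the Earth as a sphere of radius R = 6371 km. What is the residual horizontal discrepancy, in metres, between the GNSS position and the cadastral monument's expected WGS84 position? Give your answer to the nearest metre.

Observed coordinate differences: Δφ = +0.00205°, Δλ = +0.00646°.
Converting to metres (1° lat = 111195 m, cos φ = 0.361543): observed ΔN = 227.9 m, observed ΔE = 259.7 m.
Subtracting the expected shift leaves a residual of 227.9 − (258) = -30.1 m north and 259.7 − (297) = -37.3 m east.
Residual distance = √((-30.1)² + (-37.3)²) = 47.9 m.

48 m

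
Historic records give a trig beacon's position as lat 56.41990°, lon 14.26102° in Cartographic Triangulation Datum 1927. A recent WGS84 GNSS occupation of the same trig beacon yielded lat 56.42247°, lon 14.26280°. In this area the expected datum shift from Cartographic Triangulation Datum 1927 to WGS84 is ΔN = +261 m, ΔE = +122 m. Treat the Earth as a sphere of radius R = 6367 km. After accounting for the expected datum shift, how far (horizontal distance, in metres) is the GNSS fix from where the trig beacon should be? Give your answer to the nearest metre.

28 m

Observed coordinate differences: Δφ = +0.00257°, Δλ = +0.00178°.
Converting to metres (1° lat = 111125 m, cos φ = 0.553102): observed ΔN = 285.6 m, observed ΔE = 109.4 m.
Subtracting the expected shift leaves a residual of 285.6 − (261) = 24.6 m north and 109.4 − (122) = -12.6 m east.
Residual distance = √(24.6² + (-12.6)²) = 27.6 m.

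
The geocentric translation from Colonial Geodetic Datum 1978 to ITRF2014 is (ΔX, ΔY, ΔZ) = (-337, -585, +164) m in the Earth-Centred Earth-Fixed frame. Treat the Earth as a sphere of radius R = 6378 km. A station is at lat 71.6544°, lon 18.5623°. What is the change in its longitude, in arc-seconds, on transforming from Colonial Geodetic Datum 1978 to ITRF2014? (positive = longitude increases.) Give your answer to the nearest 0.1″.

sin φ = 0.949175, cos φ = 0.314748, sin λ = 0.318336, cos λ = 0.947978.
East component: ΔE = −sin λ·ΔX + cos λ·ΔY = −(0.318336)(-337) + (0.947978)(-585) = -447.29 m.
1° of latitude spans πR/180 = 111317 m; at latitude φ, 1° of longitude spans that × cos φ = 35036.8 m, so Δλ = -447.29 / 35036.8 × 3600 = -45.958″.

Δλ = -46.0″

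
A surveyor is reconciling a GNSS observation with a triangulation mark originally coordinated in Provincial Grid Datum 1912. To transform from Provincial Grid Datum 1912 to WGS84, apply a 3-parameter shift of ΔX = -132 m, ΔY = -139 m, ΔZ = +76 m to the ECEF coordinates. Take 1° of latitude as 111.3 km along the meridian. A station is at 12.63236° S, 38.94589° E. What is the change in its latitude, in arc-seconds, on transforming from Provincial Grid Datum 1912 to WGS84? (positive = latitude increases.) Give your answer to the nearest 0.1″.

sin φ = -0.218694, cos φ = 0.975793, sin λ = 0.628586, cos λ = 0.777740.
North component: ΔN = −sin φ cos λ·ΔX − sin φ sin λ·ΔY + cos φ·ΔZ = −(-0.218694)(0.777740)(-132) − (-0.218694)(0.628586)(-139) + (0.975793)(76) = 32.60 m.
1° of latitude spans 111300 m, so Δφ = 32.60 / 111300 × 3600 = 1.054″.

Δφ = 1.1″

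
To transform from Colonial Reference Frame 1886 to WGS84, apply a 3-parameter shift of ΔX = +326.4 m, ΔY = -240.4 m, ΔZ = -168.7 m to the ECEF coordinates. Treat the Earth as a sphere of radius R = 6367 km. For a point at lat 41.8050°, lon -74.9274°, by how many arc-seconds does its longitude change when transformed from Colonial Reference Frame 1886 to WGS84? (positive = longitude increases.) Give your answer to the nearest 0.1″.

Δλ = 11.0″

sin φ = 0.666598, cos φ = 0.745418, sin λ = -0.965597, cos λ = 0.260043.
East component: ΔE = −sin λ·ΔX + cos λ·ΔY = −(-0.965597)(326.4) + (0.260043)(-240.4) = 252.66 m.
1° of latitude spans πR/180 = 111125 m; at latitude φ, 1° of longitude spans that × cos φ = 82834.6 m, so Δλ = 252.66 / 82834.6 × 3600 = 10.980″.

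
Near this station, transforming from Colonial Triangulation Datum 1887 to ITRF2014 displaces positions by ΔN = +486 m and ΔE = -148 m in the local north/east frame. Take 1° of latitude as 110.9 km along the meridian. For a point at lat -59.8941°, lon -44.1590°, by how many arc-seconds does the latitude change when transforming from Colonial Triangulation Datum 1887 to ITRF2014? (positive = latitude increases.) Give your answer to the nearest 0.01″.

1° of latitude = 110.9 km, so Δφ = 486.0 / 110900 = 0.0043823° = 15.776″.

Δφ = 15.78″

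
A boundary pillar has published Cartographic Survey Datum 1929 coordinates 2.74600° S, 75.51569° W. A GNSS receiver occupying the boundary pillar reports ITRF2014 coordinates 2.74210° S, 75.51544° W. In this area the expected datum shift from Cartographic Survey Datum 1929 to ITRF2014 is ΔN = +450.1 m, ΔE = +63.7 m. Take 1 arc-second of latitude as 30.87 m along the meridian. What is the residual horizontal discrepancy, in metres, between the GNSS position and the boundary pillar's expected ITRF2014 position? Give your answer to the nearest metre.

40 m

Observed coordinate differences: Δφ = +0.00390°, Δλ = +0.00025°.
Converting to metres (1° lat = 111132 m, cos φ = 0.998852): observed ΔN = 433.4 m, observed ΔE = 27.8 m.
Subtracting the expected shift leaves a residual of 433.4 − (450.1) = -16.7 m north and 27.8 − (63.7) = -35.9 m east.
Residual distance = √((-16.7)² + (-35.9)²) = 39.6 m.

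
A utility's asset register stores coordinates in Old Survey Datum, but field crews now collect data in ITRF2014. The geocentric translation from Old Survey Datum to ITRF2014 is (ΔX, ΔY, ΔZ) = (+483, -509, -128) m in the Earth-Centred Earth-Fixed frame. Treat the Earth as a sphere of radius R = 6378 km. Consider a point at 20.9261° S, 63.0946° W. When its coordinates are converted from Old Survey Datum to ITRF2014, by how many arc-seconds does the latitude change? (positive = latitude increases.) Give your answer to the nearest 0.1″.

sin φ = -0.357164, cos φ = 0.934042, sin λ = -0.891755, cos λ = 0.452519.
North component: ΔN = −sin φ cos λ·ΔX − sin φ sin λ·ΔY + cos φ·ΔZ = −(-0.357164)(0.452519)(483) − (-0.357164)(-0.891755)(-509) + (0.934042)(-128) = 120.62 m.
1° of latitude spans πR/180 = 111317 m, so Δφ = 120.62 / 111317 × 3600 = 3.901″.

Δφ = 3.9″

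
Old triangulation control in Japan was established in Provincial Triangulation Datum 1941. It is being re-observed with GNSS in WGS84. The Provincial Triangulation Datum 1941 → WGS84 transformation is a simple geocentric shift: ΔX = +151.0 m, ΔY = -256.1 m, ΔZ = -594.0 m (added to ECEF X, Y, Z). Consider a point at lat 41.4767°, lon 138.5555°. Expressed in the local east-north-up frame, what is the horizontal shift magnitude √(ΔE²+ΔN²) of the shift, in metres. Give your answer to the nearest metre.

The local east axis at (φ, λ) is (−sin λ, cos λ, 0), so ΔE = −sin(138.5555°)·151.0 + cos(138.5555°)·(-256.1) = 92.03 m.
The local north axis is (−sin φ cos λ, −sin φ sin λ, cos φ), giving ΔN = 74.967 + 112.270 − 445.040 = -257.80 m.
Horizontal magnitude = √(ΔE² + ΔN²) = √(92.03² + (-257.80)²) = 273.74 m.

274 m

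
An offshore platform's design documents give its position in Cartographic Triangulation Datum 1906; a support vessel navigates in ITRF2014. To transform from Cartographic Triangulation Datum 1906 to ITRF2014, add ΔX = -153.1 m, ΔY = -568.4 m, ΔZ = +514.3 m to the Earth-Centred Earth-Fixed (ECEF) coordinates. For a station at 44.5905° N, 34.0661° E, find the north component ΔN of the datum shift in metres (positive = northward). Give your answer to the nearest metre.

The local north axis is (−sin φ cos λ, −sin φ sin λ, cos φ), giving ΔN = 89.037 + 223.520 + 366.255 = 678.81 m.

ΔN = 679 m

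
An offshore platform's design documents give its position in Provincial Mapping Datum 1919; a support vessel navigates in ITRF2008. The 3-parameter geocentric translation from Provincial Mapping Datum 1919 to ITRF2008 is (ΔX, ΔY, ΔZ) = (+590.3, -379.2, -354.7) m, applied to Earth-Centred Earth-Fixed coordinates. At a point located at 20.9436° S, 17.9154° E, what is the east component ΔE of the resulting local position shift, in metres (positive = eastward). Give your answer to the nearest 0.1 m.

ΔE = -542.4 m

The local east axis at (φ, λ) is (−sin λ, cos λ, 0), so ΔE = −sin(17.9154°)·590.3 + cos(17.9154°)·(-379.2) = -542.40 m.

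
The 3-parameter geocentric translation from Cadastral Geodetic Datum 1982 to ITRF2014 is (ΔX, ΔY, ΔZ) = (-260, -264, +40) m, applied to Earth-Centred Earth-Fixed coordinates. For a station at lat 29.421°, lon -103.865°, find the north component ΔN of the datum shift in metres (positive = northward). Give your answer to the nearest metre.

ΔN = -122 m

At φ = 29.421°, λ = -103.865°: sin φ = 0.491223, cos φ = 0.871034, sin λ = -0.970863, cos λ = -0.239635.
ΔN = −sin φ cos λ·ΔX − sin φ sin λ·ΔY + cos φ·ΔZ = −(0.491223)(-0.239635)(-260) − (0.491223)(-0.970863)(-264) + (0.871034)(40) = -121.67 m.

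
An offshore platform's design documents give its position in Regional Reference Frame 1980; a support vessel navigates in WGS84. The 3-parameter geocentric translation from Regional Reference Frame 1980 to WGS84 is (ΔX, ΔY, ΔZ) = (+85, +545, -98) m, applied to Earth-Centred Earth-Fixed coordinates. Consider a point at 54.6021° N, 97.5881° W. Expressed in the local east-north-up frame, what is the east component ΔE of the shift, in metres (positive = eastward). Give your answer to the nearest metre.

ΔE = 12 m

The local east axis at (φ, λ) is (−sin λ, cos λ, 0), so ΔE = −sin(-97.5881°)·85 + cos(-97.5881°)·545 = 12.29 m.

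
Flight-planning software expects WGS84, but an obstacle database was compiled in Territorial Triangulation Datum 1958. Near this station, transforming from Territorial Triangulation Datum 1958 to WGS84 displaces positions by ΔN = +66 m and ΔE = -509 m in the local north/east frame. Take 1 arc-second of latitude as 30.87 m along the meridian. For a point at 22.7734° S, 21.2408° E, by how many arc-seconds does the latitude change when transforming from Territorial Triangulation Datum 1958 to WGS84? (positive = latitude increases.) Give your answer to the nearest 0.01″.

Δφ = 2.14″

1″ of latitude = 30.87 m, so Δφ = 66.0 / 30.87 = 2.138″.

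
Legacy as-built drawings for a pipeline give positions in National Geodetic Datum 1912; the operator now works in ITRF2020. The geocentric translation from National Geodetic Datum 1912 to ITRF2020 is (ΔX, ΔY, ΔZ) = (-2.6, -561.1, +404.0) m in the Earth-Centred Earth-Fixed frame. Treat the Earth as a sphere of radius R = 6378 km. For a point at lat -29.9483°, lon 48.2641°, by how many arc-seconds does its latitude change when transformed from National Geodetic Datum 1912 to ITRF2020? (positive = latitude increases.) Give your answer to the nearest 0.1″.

Δφ = 4.5″

sin φ = -0.499218, cos φ = 0.866476, sin λ = 0.746221, cos λ = 0.665698.
North component: ΔN = −sin φ cos λ·ΔX − sin φ sin λ·ΔY + cos φ·ΔZ = −(-0.499218)(0.665698)(-2.6) − (-0.499218)(0.746221)(-561.1) + (0.866476)(404.0) = 140.17 m.
1° of latitude spans πR/180 = 111317 m, so Δφ = 140.17 / 111317 × 3600 = 4.533″.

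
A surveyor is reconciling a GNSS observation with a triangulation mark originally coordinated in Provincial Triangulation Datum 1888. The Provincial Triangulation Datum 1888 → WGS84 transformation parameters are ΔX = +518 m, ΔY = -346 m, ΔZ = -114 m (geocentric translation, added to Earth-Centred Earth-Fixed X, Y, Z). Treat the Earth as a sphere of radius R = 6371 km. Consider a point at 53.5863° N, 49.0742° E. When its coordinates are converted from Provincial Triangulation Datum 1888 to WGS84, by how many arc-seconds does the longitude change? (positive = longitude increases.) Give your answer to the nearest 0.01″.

Δλ = -33.71″

sin φ = 0.804752, cos φ = 0.593611, sin λ = 0.755559, cos λ = 0.655081.
East component: ΔE = −sin λ·ΔX + cos λ·ΔY = −(0.755559)(518) + (0.655081)(-346) = -618.04 m.
1° of latitude spans πR/180 = 111195 m; at latitude φ, 1° of longitude spans that × cos φ = 66006.6 m, so Δλ = -618.04 / 66006.6 × 3600 = -33.708″.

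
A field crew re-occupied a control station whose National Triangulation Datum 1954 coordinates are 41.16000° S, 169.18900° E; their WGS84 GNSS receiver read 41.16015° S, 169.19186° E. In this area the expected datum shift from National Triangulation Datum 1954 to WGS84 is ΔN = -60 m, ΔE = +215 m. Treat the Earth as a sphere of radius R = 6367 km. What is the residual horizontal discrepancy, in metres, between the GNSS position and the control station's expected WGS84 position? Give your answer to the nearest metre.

Observed coordinate differences: Δφ = -0.00015°, Δλ = +0.00286°.
Converting to metres (1° lat = 111125 m, cos φ = 0.752875): observed ΔN = -16.7 m, observed ΔE = 239.3 m.
Subtracting the expected shift leaves a residual of -16.7 − (-60) = 43.3 m north and 239.3 − (215) = 24.3 m east.
Residual distance = √(43.3² + 24.3²) = 49.7 m.

50 m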